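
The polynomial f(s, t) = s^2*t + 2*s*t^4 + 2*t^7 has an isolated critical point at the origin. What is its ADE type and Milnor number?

The Hessian of f at 0 is [[0, 0], [0, 0]] with rank 0, so corank 2. A Groebner basis of the Jacobian ideal J(f) in C{s,t} is {-s^2/6 + s*t^3, s*t + t^4, s^3, s^2*t}; counting standard monomials gives mu = 8. Corank 2; j^3 = s^2*t has shape L^2 M (L != M), so D-series; mu = 8 gives D_8.

Type D_8, Milnor number mu = 8.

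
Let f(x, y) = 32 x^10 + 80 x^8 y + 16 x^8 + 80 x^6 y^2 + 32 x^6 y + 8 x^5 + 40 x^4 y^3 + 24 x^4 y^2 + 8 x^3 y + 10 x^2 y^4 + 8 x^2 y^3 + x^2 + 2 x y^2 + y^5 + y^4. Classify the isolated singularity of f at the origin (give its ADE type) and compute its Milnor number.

The Hessian of f at 0 has rank 1. Corank 1: A-series; mu = 4 gives A_4.

Type A4, Milnor number mu = 4.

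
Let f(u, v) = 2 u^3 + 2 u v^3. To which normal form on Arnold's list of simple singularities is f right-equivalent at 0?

The Hessian of f at 0 has rank 0. Corank 2; j^3 = 2*u^3 is a perfect cube, so E-series; the 4-jet and mu = 7 give E_7.

E_{7}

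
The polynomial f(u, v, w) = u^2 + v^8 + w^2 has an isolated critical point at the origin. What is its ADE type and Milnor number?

Type A_7, Milnor number mu = 7.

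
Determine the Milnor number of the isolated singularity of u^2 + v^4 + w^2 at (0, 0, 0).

3

The Hessian of f at 0 has rank 2. Corank 1: A-series; mu = 3 gives A_3.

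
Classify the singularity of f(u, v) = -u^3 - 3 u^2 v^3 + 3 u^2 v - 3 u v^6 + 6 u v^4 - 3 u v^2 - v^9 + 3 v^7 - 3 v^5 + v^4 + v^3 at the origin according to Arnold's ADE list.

The Hessian of f at 0 has rank 0. Corank 2; j^3 = -(u - v)^3 is a perfect cube, so E-series; the 4-jet and mu = 6 give E_6.

E6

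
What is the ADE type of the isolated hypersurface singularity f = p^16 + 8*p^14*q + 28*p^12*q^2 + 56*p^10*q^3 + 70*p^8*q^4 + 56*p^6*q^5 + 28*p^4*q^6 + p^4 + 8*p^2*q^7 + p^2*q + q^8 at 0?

D_9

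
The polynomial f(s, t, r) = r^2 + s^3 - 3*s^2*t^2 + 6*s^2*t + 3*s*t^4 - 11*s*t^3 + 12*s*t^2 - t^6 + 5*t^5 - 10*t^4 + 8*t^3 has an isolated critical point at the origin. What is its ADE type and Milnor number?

The Hessian of f at 0 is [[0, 0, 0], [0, 0, 0], [0, 0, 2]] with rank 1, so corank 2. A Groebner basis of the Jacobian ideal J(f) in C{s,t,r} is {-s^2 - 4*s*t + t^4 - t^3/3 - 4*t^2, s^3 - 14*s^2 - 56*s*t + 10*t^3/3 - 56*t^2, s^2*t + 13*s^2/3 + 52*s*t/3 - 23*t^3/9 + 52*t^2/3, -s^2 + s*t^2 - 4*s*t + 5*t^3/3 - 4*t^2, r}; counting standard monomials gives mu = 7. Corank 2; j^3 = (s + 2*t)^3 is a perfect cube, so E-series; the 4-jet and mu = 7 give E_7.

Type E_7, Milnor number mu = 7.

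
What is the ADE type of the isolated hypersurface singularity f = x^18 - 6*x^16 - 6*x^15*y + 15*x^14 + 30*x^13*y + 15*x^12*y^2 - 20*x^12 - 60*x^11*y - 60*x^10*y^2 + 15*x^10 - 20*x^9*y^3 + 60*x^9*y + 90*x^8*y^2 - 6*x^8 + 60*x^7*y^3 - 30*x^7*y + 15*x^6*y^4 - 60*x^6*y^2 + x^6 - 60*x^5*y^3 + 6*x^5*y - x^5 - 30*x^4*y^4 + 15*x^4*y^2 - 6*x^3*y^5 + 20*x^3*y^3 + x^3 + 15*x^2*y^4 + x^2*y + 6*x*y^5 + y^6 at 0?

D7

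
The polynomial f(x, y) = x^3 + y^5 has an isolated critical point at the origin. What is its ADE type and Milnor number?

Type E_8, Milnor number mu = 8.

The Hessian of f at 0 is [[0, 0], [0, 0]] with rank 0, so corank 2. A Groebner basis of the Jacobian ideal J(f) in C{x,y} is {y^4, x^2}; counting standard monomials gives mu = 8. Corank 2; j^3 = x^3 is a perfect cube, so E-series; the 5-jet and mu = 8 give E_8.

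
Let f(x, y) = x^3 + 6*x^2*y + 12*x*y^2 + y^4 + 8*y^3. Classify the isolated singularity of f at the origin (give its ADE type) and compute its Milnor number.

Type E6, Milnor number mu = 6.

The Hessian of f at 0 has rank 0. Corank 2; j^3 = (x + 2*y)^3 is a perfect cube, so E-series; the 4-jet and mu = 6 give E_6.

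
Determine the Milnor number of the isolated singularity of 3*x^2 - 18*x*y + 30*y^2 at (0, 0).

The Hessian of f at 0 is [[6, -18], [-18, 60]] with rank 2, so corank 0. A Groebner basis of the Jacobian ideal J(f) in C{x,y} is {x, y}; counting standard monomials gives mu = 1. Corank 0: nondegenerate Morse point, so A_1.

1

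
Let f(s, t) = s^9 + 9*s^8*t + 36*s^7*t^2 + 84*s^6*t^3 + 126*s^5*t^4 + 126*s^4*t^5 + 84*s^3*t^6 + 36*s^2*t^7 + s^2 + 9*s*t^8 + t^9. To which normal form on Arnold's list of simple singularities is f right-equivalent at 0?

The Hessian of f at 0 has rank 1. Corank 1: A-series; mu = 8 gives A_8.

A_8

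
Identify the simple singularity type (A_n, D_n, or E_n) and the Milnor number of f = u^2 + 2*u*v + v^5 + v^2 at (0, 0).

Type A_4, Milnor number mu = 4.

The Hessian of f at 0 has rank 1. Corank 1: A-series; mu = 4 gives A_4.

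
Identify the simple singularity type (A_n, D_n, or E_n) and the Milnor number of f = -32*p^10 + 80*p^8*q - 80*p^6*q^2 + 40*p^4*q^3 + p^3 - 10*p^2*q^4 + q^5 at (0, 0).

Type E8, Milnor number mu = 8.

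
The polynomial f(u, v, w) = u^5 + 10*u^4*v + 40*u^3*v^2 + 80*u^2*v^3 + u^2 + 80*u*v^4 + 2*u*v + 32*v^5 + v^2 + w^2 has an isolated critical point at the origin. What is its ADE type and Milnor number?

Type A4, Milnor number mu = 4.

The Hessian of f at 0 is [[2, 2, 0], [2, 2, 0], [0, 0, 2]] with rank 2, so corank 1. A Groebner basis of the Jacobian ideal J(f) in C{u,v,w} is {v^4, u + v, w}; counting standard monomials gives mu = 4. Corank 1: A-series; mu = 4 gives A_4.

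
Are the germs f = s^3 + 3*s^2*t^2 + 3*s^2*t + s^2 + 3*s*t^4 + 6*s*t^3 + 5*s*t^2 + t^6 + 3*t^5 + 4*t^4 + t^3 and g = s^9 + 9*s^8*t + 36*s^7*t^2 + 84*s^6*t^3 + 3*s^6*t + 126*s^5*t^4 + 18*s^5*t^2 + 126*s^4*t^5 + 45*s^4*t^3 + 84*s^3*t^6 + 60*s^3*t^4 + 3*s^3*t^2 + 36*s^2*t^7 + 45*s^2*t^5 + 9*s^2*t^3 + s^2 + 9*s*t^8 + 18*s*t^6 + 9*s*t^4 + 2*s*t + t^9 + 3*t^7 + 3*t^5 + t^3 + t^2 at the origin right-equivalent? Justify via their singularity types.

The Hessian of f at 0 is [[2, 0], [0, 0]] with rank 1, so corank 1. A Groebner basis of the Jacobian ideal J(f) in C{s,t} is {t^2, s}; counting standard monomials gives mu = 2. Corank 1: A-series; mu = 2 gives A_2. The Hessian of g at 0 is [[2, 2], [2, 2]] with rank 1, so corank 1. A Groebner basis of the Jacobian ideal J(g) in C{s,t} is {t^2, s + t}; counting standard monomials gives mu = 2. Corank 1: A-series; mu = 2 gives A_2. Both have type A_2, hence right-equivalent.

Yes.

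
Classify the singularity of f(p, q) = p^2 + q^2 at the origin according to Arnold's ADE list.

The Hessian of f at 0 has rank 2. Corank 0: nondegenerate Morse point, so A_1.

A_1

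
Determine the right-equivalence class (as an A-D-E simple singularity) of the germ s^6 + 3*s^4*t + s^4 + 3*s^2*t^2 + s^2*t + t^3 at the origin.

D_4

The Hessian of f at 0 has rank 0. Corank 2; j^3 = t*(s^2 + t^2) splits into three distinct lines over C (the quadratic factor has nonzero discriminant), so D_4.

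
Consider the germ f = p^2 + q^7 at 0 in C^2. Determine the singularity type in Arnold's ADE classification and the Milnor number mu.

Type A6, Milnor number mu = 6.

The Hessian of f at 0 has rank 1. Corank 1: A-series; mu = 6 gives A_6.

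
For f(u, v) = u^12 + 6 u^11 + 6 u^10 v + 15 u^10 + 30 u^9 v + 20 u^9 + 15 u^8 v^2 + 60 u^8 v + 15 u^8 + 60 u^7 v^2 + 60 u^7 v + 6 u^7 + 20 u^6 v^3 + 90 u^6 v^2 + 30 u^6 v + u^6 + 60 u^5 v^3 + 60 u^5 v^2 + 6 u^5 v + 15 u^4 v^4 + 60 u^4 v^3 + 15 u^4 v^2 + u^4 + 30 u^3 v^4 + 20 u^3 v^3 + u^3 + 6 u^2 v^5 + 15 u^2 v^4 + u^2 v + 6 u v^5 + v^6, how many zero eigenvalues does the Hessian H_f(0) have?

2

The Hessian at 0 is [[0, 0], [0, 0]] of rank 0; hence corank 2.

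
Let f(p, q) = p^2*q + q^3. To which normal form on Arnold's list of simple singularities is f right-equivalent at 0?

The Hessian of f at 0 has rank 0. Corank 2; j^3 = q*(p^2 + q^2) splits into three distinct lines over C (the quadratic factor has nonzero discriminant), so D_4.

D4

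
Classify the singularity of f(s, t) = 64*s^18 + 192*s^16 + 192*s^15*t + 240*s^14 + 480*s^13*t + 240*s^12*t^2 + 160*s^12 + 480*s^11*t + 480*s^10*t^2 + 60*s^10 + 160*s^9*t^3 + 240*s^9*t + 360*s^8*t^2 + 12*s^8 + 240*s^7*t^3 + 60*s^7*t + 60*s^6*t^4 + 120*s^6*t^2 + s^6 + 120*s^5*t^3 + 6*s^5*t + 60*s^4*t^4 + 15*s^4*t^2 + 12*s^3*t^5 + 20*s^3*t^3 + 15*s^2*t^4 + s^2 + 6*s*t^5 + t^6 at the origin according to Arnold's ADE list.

The Hessian of f at 0 has rank 1. Corank 1: A-series; mu = 5 gives A_5.

A_{5}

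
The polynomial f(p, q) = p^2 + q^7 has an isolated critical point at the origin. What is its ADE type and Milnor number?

The Hessian of f at 0 has rank 1. Corank 1: A-series; mu = 6 gives A_6.

Type A_{6}, Milnor number mu = 6.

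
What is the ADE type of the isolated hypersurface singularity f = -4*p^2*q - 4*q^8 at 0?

D_{9}

The Hessian of f at 0 has rank 0. Corank 2; j^3 = -4*p^2*q has shape L^2 M (L != M), so D-series; mu = 9 gives D_9.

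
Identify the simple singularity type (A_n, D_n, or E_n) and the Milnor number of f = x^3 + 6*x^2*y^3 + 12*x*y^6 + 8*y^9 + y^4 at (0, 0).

Type E_6, Milnor number mu = 6.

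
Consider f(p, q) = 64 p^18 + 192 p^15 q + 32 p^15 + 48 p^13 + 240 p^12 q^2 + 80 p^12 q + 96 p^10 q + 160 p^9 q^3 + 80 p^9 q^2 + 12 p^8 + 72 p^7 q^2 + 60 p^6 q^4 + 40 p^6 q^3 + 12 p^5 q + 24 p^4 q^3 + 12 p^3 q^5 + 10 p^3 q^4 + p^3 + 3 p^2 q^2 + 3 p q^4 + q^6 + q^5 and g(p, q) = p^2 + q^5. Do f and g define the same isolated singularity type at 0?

No.

The Hessian of f at 0 has rank 0. Corank 2; j^3 = p^3 is a perfect cube, so E-series; the 5-jet and mu = 8 give E_8. The Hessian of g at 0 has rank 1. Corank 1: A-series; mu = 4 gives A_4. f is E_8 but g is A_4, hence not right-equivalent.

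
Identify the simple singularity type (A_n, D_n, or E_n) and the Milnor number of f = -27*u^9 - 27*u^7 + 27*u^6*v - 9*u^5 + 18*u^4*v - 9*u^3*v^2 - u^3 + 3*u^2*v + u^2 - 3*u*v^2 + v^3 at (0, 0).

Type A_{2}, Milnor number mu = 2.

The Hessian of f at 0 has rank 1. Corank 1: A-series; mu = 2 gives A_2.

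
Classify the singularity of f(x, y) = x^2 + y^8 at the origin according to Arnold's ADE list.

A_{7}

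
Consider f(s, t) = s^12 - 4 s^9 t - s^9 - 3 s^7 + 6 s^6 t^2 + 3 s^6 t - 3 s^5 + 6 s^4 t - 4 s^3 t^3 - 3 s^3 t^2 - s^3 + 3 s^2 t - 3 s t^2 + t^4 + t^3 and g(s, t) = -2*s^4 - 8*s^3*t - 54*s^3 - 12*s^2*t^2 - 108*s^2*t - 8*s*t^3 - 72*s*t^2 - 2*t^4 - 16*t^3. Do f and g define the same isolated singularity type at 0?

The Hessian of f at 0 has rank 0. Corank 2; j^3 = -(s - t)^3 is a perfect cube, so E-series; the 4-jet and mu = 6 give E_6. The Hessian of g at 0 has rank 0. Corank 2; j^3 = -2*(3*s + 2*t)^3 is a perfect cube, so E-series; the 4-jet and mu = 6 give E_6. Both have type E_6, hence right-equivalent.

Yes.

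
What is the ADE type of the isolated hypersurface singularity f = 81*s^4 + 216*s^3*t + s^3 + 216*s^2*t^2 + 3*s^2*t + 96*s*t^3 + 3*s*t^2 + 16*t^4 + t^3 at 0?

The Hessian of f at 0 has rank 0. Corank 2; j^3 = (s + t)^3 is a perfect cube, so E-series; the 4-jet and mu = 6 give E_6.

E6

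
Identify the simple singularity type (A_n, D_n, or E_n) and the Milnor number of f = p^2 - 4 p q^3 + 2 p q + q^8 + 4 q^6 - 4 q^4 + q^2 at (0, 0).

The Hessian of f at 0 is [[2, 2], [2, 2]] with rank 1, so corank 1. A Groebner basis of the Jacobian ideal J(f) in C{p,q} is {p^3 - 3*p*q^2 - p - q, p^2*q + 2*p*q^2 + p/2 + q/2, -p/2 + q^3 - q/2}; counting standard monomials gives mu = 7. Corank 1: A-series; mu = 7 gives A_7.

Type A7, Milnor number mu = 7.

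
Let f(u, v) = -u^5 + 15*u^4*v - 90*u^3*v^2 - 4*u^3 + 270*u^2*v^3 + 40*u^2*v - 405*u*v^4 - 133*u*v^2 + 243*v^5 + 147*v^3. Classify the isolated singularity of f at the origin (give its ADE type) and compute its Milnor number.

Type D_{6}, Milnor number mu = 6.

The Hessian of f at 0 is [[0, 0], [0, 0]] with rank 0, so corank 2. A Groebner basis of the Jacobian ideal J(f) in C{u,v} is {-32*u*v/5 + v^4 + 112*v^2/5, u*v^2 - 7*v^3/2, u^2 - 13*u*v/2 + 21*v^2/2}; counting standard monomials gives mu = 6. Corank 2; j^3 = -(u - 3*v)*(2*u - 7*v)^2 has shape L^2 M (L != M), so D-series; mu = 6 gives D_6.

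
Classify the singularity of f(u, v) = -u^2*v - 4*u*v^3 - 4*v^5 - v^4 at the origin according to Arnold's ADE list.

D5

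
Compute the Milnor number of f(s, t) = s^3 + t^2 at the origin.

2

The Hessian of f at 0 has rank 1. Corank 1: A-series; mu = 2 gives A_2.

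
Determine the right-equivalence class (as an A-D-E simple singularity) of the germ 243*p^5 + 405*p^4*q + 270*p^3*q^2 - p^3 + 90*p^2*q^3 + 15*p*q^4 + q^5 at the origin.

E_{8}

The Hessian of f at 0 is [[0, 0], [0, 0]] with rank 0, so corank 2. A Groebner basis of the Jacobian ideal J(f) in C{p,q} is {q^5, p*q^3 + q^4/12, p^2}; counting standard monomials gives mu = 8. Corank 2; j^3 = -p^3 is a perfect cube, so E-series; the 5-jet and mu = 8 give E_8.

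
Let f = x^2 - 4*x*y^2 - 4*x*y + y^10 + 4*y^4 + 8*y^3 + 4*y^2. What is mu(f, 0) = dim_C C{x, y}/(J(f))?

9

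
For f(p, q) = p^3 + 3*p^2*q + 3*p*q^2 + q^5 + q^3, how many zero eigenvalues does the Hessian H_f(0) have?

2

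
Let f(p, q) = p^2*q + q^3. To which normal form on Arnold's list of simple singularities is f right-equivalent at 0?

D_4

The Hessian of f at 0 is [[0, 0], [0, 0]] with rank 0, so corank 2. A Groebner basis of the Jacobian ideal J(f) in C{p,q} is {q^3, p^2 + 3*q^2, p*q}; counting standard monomials gives mu = 4. Corank 2; j^3 = q*(p^2 + q^2) splits into three distinct lines over C (the quadratic factor has nonzero discriminant), so D_4.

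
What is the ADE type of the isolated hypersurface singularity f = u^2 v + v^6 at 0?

The Hessian of f at 0 is [[0, 0], [0, 0]] with rank 0, so corank 2. A Groebner basis of the Jacobian ideal J(f) in C{u,v} is {u^2/6 + v^5, u^3, u*v}; counting standard monomials gives mu = 7. Corank 2; j^3 = u^2*v has shape L^2 M (L != M), so D-series; mu = 7 gives D_7.

D_7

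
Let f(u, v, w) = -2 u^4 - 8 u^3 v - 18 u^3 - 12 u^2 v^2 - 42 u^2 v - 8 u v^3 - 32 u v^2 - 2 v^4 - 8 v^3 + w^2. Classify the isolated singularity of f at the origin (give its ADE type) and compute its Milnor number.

Type D5, Milnor number mu = 5.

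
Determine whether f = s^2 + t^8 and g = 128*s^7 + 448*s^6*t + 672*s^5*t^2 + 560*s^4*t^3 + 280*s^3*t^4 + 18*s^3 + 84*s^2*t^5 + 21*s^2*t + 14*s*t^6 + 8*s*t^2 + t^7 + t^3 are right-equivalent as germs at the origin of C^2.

The Hessian of f at 0 has rank 1. Corank 1: A-series; mu = 7 gives A_7. The Hessian of g at 0 has rank 0. Corank 2; j^3 = (2*s + t)*(3*s + t)^2 has shape L^2 M (L != M), so D-series; mu = 8 gives D_8. f is A_7 but g is D_8, hence not right-equivalent.

No.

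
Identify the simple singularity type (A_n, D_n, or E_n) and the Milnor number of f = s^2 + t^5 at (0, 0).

Type A_4, Milnor number mu = 4.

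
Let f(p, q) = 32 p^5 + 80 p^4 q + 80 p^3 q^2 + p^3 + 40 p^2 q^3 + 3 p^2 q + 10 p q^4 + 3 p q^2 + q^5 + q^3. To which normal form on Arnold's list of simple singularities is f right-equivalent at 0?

The Hessian of f at 0 has rank 0. Corank 2; j^3 = (p + q)^3 is a perfect cube, so E-series; the 5-jet and mu = 8 give E_8.

E_8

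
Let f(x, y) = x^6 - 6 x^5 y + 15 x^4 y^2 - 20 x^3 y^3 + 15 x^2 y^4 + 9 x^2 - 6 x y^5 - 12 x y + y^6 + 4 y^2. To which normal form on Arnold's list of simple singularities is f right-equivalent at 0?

The Hessian of f at 0 is [[18, -12], [-12, 8]] with rank 1, so corank 1. A Groebner basis of the Jacobian ideal J(f) in C{x,y} is {y^5, x - 2*y/3}; counting standard monomials gives mu = 5. Corank 1: A-series; mu = 5 gives A_5.

A_{5}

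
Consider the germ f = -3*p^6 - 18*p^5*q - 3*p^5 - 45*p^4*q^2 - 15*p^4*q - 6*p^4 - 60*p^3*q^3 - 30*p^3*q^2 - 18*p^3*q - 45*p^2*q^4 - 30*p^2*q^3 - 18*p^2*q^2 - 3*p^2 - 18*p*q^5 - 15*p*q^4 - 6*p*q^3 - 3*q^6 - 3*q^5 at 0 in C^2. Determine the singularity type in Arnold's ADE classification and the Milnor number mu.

Type A4, Milnor number mu = 4.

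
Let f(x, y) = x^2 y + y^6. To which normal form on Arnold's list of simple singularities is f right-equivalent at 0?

The Hessian of f at 0 has rank 0. Corank 2; j^3 = x^2*y has shape L^2 M (L != M), so D-series; mu = 7 gives D_7.

D_7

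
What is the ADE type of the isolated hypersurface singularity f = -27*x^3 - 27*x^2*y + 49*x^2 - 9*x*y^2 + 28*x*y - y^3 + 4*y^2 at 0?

A_2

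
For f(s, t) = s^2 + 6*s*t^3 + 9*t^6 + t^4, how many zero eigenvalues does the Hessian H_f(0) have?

The Hessian at 0 is [[2, 0], [0, 0]] of rank 1; hence corank 1.

1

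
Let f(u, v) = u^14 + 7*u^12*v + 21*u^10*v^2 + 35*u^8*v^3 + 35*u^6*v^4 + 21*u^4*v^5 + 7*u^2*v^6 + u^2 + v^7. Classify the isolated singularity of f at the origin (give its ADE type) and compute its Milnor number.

The Hessian of f at 0 has rank 1. Corank 1: A-series; mu = 6 gives A_6.

Type A_{6}, Milnor number mu = 6.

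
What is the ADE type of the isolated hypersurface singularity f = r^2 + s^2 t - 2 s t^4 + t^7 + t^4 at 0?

D5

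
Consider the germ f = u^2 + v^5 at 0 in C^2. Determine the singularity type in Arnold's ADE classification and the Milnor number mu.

The Hessian of f at 0 has rank 1. Corank 1: A-series; mu = 4 gives A_4.

Type A_{4}, Milnor number mu = 4.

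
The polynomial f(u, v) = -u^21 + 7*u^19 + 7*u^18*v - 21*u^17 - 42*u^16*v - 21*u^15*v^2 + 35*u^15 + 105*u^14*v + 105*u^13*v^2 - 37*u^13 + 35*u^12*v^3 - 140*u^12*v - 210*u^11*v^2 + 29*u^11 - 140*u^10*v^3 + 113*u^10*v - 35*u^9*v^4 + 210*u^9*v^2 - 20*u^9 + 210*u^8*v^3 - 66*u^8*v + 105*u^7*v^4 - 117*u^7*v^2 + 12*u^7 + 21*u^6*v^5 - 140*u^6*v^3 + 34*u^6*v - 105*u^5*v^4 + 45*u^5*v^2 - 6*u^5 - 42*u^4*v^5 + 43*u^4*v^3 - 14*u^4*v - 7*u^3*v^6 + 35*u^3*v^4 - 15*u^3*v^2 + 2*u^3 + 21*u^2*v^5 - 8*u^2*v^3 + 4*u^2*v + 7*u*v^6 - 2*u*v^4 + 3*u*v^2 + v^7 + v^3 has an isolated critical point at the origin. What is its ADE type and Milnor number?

Type D4, Milnor number mu = 4.

The Hessian of f at 0 has rank 0. Corank 2; j^3 = (u + v)*(2*u^2 + 2*u*v + v^2) splits into three distinct lines over C (the quadratic factor has nonzero discriminant), so D_4.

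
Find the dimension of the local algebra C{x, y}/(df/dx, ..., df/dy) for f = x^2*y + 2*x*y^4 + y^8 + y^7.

9

The Hessian of f at 0 has rank 0. Corank 2; j^3 = x^2*y has shape L^2 M (L != M), so D-series; mu = 9 gives D_9.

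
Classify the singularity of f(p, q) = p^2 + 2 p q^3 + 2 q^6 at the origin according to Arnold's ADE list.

A5

The Hessian of f at 0 has rank 1. Corank 1: A-series; mu = 5 gives A_5.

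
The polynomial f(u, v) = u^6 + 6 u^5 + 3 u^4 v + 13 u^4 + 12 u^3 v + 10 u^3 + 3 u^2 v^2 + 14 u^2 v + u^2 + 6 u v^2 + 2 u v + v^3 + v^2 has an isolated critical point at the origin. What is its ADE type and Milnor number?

The Hessian of f at 0 has rank 1. Corank 1: A-series; mu = 2 gives A_2.

Type A2, Milnor number mu = 2.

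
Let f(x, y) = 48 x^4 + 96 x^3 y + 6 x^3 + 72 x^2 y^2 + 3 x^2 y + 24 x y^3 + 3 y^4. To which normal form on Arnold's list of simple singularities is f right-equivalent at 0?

The Hessian of f at 0 is [[0, 0], [0, 0]] with rank 0, so corank 2. A Groebner basis of the Jacobian ideal J(f) in C{x,y} is {x*y^2, -x*y/8 + y^3, x^2 + x*y/2}; counting standard monomials gives mu = 5. Corank 2; j^3 = 3*x^2*(2*x + y) has shape L^2 M (L != M), so D-series; mu = 5 gives D_5.

D_5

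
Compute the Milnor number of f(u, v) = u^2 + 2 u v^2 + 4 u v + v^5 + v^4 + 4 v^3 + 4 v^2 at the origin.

4

The Hessian of f at 0 has rank 1. Corank 1: A-series; mu = 4 gives A_4.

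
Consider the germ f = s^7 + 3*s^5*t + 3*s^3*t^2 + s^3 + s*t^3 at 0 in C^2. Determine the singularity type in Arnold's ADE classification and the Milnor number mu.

Type E7, Milnor number mu = 7.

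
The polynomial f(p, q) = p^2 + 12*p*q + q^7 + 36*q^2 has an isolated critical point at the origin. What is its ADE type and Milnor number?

Type A_{6}, Milnor number mu = 6.

The Hessian of f at 0 has rank 1. Corank 1: A-series; mu = 6 gives A_6.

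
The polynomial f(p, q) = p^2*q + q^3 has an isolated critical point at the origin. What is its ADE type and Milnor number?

The Hessian of f at 0 has rank 0. Corank 2; j^3 = q*(p^2 + q^2) splits into three distinct lines over C (the quadratic factor has nonzero discriminant), so D_4.

Type D_4, Milnor number mu = 4.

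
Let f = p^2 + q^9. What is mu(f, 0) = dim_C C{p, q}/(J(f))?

8

The Hessian of f at 0 is [[2, 0], [0, 0]] with rank 1, so corank 1. A Groebner basis of the Jacobian ideal J(f) in C{p,q} is {q^8, p}; counting standard monomials gives mu = 8. Corank 1: A-series; mu = 8 gives A_8.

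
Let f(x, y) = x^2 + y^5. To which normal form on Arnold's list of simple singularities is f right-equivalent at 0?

A_4

The Hessian of f at 0 is [[2, 0], [0, 0]] with rank 1, so corank 1. A Groebner basis of the Jacobian ideal J(f) in C{x,y} is {y^4, x}; counting standard monomials gives mu = 4. Corank 1: A-series; mu = 4 gives A_4.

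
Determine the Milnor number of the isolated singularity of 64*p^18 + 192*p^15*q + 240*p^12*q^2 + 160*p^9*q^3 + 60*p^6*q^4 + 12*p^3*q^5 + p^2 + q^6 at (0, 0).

5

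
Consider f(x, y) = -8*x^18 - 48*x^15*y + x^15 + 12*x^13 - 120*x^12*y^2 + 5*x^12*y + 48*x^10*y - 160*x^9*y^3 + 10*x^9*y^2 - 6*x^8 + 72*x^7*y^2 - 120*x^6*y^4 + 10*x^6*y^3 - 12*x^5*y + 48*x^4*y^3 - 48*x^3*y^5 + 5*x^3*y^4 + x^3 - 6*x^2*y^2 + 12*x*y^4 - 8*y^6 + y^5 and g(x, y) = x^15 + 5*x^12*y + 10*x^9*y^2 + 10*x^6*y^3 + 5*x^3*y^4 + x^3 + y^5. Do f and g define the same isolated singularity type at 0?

Yes.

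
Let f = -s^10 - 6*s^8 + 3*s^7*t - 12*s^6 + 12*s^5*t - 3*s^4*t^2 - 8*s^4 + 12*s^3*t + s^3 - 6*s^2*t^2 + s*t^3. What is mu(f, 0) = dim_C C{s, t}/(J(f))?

7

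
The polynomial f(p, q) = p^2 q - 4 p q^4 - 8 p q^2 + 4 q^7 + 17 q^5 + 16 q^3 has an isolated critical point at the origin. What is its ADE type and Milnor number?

Type D_{6}, Milnor number mu = 6.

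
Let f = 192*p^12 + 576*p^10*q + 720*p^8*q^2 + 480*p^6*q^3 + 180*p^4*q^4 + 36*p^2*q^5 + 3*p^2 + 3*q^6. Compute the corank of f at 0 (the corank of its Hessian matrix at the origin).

Hessian at 0 has rank 1.

1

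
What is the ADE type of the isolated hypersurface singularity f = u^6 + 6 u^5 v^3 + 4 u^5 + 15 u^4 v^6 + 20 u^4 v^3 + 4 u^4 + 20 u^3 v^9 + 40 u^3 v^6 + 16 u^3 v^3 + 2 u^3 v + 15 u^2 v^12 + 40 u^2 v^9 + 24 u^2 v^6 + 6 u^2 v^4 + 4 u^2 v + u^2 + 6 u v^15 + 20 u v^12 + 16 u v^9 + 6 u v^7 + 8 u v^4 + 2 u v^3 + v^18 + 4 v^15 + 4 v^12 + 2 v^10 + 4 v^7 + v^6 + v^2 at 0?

The Hessian of f at 0 has rank 2. Corank 0: nondegenerate Morse point, so A_1.

A_{1}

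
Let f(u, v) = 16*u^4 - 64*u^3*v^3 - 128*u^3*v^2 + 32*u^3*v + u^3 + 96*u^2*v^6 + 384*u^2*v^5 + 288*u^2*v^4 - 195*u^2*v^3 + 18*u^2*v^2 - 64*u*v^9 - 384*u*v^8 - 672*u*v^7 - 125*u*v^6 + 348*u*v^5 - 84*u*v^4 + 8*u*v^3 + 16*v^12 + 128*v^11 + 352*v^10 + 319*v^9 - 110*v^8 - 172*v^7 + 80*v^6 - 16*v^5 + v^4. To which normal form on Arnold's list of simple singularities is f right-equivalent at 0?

The Hessian of f at 0 has rank 0. Corank 2; j^3 = u^3 is a perfect cube, so E-series; the 4-jet and mu = 6 give E_6.

E6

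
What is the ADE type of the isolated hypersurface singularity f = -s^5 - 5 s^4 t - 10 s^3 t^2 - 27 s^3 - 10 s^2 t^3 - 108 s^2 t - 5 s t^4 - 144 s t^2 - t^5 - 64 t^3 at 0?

E8

The Hessian of f at 0 is [[0, 0], [0, 0]] with rank 0, so corank 2. A Groebner basis of the Jacobian ideal J(f) in C{s,t} is {t^5, s*t^3 + 5*t^4/4, s^2 + 8*s*t/3 + 16*t^2/9}; counting standard monomials gives mu = 8. Corank 2; j^3 = -(3*s + 4*t)^3 is a perfect cube, so E-series; the 5-jet and mu = 8 give E_8.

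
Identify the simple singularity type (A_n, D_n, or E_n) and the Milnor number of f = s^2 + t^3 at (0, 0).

Type A2, Milnor number mu = 2.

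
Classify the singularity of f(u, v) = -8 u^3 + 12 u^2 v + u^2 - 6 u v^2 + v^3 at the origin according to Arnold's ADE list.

A_2

The Hessian of f at 0 is [[2, 0], [0, 0]] with rank 1, so corank 1. A Groebner basis of the Jacobian ideal J(f) in C{u,v} is {v^2, u}; counting standard monomials gives mu = 2. Corank 1: A-series; mu = 2 gives A_2.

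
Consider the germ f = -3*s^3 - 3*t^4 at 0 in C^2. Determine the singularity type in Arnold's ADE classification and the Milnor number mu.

Type E_{6}, Milnor number mu = 6.

The Hessian of f at 0 is [[0, 0], [0, 0]] with rank 0, so corank 2. A Groebner basis of the Jacobian ideal J(f) in C{s,t} is {t^3, s^2}; counting standard monomials gives mu = 6. Corank 2; j^3 = -3*s^3 is a perfect cube, so E-series; the 4-jet and mu = 6 give E_6.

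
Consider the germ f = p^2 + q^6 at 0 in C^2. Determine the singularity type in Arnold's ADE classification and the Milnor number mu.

The Hessian of f at 0 has rank 1. Corank 1: A-series; mu = 5 gives A_5.

Type A_5, Milnor number mu = 5.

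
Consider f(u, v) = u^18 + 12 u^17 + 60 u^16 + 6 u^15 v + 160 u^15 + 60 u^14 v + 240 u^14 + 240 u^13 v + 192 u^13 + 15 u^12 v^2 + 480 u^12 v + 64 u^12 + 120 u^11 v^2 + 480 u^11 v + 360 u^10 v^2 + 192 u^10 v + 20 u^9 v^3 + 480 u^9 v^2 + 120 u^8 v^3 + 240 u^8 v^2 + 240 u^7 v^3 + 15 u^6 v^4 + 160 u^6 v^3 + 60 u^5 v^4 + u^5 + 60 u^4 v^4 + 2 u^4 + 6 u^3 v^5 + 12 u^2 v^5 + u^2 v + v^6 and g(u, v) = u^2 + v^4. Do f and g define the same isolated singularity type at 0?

The Hessian of f at 0 is [[0, 0], [0, 0]] with rank 0, so corank 2. A Groebner basis of the Jacobian ideal J(f) in C{u,v} is {u^2/6 + v^5, u^3, u*v}; counting standard monomials gives mu = 7. Corank 2; j^3 = u^2*v has shape L^2 M (L != M), so D-series; mu = 7 gives D_7. The Hessian of g at 0 is [[2, 0], [0, 0]] with rank 1, so corank 1. A Groebner basis of the Jacobian ideal J(g) in C{u,v} is {v^3, u}; counting standard monomials gives mu = 3. Corank 1: A-series; mu = 3 gives A_3. f is D_7 but g is A_3, hence not right-equivalent.

No.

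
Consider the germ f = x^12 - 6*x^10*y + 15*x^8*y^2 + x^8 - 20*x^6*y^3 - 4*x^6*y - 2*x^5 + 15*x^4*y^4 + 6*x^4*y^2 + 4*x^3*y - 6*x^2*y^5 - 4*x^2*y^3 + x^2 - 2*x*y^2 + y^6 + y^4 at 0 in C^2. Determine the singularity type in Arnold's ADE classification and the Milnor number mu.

The Hessian of f at 0 has rank 1. Corank 1: A-series; mu = 5 gives A_5.

Type A_5, Milnor number mu = 5.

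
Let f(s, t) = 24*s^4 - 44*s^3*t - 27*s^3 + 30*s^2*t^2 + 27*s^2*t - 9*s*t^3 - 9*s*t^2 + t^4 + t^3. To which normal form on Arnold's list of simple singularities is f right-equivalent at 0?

The Hessian of f at 0 has rank 0. Corank 2; j^3 = -(3*s - t)^3 is a perfect cube, so E-series; the 4-jet and mu = 7 give E_7.

E7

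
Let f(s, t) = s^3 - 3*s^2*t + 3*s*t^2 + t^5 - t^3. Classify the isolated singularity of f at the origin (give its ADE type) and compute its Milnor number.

Type E_8, Milnor number mu = 8.

The Hessian of f at 0 has rank 0. Corank 2; j^3 = (s - t)^3 is a perfect cube, so E-series; the 5-jet and mu = 8 give E_8.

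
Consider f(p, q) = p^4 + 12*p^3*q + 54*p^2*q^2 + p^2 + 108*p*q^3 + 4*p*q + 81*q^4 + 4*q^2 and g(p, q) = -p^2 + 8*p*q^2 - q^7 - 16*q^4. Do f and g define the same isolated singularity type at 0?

No.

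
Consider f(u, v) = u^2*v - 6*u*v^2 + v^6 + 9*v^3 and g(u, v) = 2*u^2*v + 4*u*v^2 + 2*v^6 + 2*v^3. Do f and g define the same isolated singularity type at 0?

Yes.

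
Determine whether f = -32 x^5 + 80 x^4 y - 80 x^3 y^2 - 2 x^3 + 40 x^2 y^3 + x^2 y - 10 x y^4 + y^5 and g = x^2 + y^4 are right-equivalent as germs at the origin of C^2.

No.

The Hessian of f at 0 has rank 0. Corank 2; j^3 = -x^2*(2*x - y) has shape L^2 M (L != M), so D-series; mu = 6 gives D_6. The Hessian of g at 0 has rank 1. Corank 1: A-series; mu = 3 gives A_3. f is D_6 but g is A_3, hence not right-equivalent.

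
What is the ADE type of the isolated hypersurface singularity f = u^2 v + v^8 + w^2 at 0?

The Hessian of f at 0 has rank 1. Corank 2; j^3 = u^2*v has shape L^2 M (L != M), so D-series; mu = 9 gives D_9.

D9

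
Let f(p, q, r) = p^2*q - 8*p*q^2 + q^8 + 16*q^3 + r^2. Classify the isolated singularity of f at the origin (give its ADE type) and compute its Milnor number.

The Hessian of f at 0 has rank 1. Corank 2; j^3 = q*(p - 4*q)^2 has shape L^2 M (L != M), so D-series; mu = 9 gives D_9.

Type D_9, Milnor number mu = 9.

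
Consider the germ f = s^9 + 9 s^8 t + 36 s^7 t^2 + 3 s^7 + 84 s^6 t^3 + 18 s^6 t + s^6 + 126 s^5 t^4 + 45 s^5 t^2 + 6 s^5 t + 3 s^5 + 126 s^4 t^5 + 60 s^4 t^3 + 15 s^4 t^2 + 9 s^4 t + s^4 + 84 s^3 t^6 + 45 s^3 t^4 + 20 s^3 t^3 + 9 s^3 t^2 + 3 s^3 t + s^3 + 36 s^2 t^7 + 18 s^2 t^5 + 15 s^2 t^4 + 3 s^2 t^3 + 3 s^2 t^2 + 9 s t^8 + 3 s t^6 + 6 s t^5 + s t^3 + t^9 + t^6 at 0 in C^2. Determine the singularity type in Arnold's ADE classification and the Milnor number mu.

The Hessian of f at 0 is [[0, 0], [0, 0]] with rank 0, so corank 2. A Groebner basis of the Jacobian ideal J(f) in C{s,t} is {3*s^2 + t^4 + t^3, s^3, s^2*t - s^2 - t^3/3, 2*s^2 + s*t^2 + 2*t^3/3}; counting standard monomials gives mu = 7. Corank 2; j^3 = s^3 is a perfect cube, so E-series; the 4-jet and mu = 7 give E_7.

Type E_7, Milnor number mu = 7.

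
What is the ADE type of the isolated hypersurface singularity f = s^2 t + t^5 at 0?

D_{6}

The Hessian of f at 0 is [[0, 0], [0, 0]] with rank 0, so corank 2. A Groebner basis of the Jacobian ideal J(f) in C{s,t} is {s^2/5 + t^4, s^3, s*t}; counting standard monomials gives mu = 6. Corank 2; j^3 = s^2*t has shape L^2 M (L != M), so D-series; mu = 6 gives D_6.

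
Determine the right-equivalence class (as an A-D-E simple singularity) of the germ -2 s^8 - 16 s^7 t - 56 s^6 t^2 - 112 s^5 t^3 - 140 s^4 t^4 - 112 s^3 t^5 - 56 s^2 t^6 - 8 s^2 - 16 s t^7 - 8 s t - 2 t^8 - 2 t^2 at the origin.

A7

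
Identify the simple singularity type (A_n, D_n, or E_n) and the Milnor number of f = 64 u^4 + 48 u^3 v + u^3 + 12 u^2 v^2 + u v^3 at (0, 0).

The Hessian of f at 0 is [[0, 0], [0, 0]] with rank 0, so corank 2. A Groebner basis of the Jacobian ideal J(f) in C{u,v} is {3*u^2/16 + v^4 + v^3/16, u^3, u^2*v - u^2/16 - v^3/48, u^2/2 + u*v^2 + v^3/6}; counting standard monomials gives mu = 7. Corank 2; j^3 = u^3 is a perfect cube, so E-series; the 4-jet and mu = 7 give E_7.

Type E7, Milnor number mu = 7.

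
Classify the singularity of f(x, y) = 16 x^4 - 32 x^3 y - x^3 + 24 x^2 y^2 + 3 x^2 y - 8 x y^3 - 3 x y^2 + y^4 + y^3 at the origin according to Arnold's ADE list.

E6

The Hessian of f at 0 is [[0, 0], [0, 0]] with rank 0, so corank 2. A Groebner basis of the Jacobian ideal J(f) in C{x,y} is {y^4, x*y^2 - 5*y^3/6, x^2 - 2*x*y + y^2}; counting standard monomials gives mu = 6. Corank 2; j^3 = -(x - y)^3 is a perfect cube, so E-series; the 4-jet and mu = 6 give E_6.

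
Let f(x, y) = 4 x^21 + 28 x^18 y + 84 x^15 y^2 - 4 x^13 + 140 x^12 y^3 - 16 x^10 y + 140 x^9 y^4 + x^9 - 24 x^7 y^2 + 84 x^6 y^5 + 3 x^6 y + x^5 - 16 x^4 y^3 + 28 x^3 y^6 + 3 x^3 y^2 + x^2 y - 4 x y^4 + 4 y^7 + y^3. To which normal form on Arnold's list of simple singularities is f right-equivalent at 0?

The Hessian of f at 0 is [[0, 0], [0, 0]] with rank 0, so corank 2. A Groebner basis of the Jacobian ideal J(f) in C{x,y} is {y^3, x^2 + 3*y^2, x*y}; counting standard monomials gives mu = 4. Corank 2; j^3 = y*(x^2 + y^2) splits into three distinct lines over C (the quadratic factor has nonzero discriminant), so D_4.

D_{4}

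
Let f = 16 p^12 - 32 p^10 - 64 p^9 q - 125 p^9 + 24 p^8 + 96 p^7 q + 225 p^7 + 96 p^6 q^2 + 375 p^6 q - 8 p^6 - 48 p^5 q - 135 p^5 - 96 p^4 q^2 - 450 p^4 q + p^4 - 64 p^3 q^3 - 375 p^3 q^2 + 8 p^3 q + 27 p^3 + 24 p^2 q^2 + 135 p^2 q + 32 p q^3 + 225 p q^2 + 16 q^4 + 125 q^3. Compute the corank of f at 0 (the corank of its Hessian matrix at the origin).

2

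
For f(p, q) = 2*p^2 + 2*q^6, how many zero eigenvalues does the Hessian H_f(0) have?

Hessian at 0 has rank 1.

1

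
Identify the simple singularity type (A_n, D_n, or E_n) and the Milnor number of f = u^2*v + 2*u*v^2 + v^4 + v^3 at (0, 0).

Type D_5, Milnor number mu = 5.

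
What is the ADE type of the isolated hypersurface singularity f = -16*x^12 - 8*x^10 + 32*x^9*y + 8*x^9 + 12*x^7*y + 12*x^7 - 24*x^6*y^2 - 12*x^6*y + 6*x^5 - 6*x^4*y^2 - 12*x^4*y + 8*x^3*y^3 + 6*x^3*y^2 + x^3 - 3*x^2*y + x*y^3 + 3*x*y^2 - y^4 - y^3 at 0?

E_{7}

The Hessian of f at 0 has rank 0. Corank 2; j^3 = (x - y)^3 is a perfect cube, so E-series; the 4-jet and mu = 7 give E_7.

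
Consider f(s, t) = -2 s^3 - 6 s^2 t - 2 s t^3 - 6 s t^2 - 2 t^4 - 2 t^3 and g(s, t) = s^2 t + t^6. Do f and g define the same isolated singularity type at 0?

No.

The Hessian of f at 0 is [[0, 0], [0, 0]] with rank 0, so corank 2. A Groebner basis of the Jacobian ideal J(f) in C{s,t} is {s^3 + 3*s^2*t + 6*s^2 + 12*s*t + 6*t^2, -3*s^2 + s*t^2 - 6*s*t - 3*t^2, 3*s^2 + 6*s*t + t^3 + 3*t^2}; counting standard monomials gives mu = 7. Corank 2; j^3 = -2*(s + t)^3 is a perfect cube, so E-series; the 4-jet and mu = 7 give E_7. The Hessian of g at 0 is [[0, 0], [0, 0]] with rank 0, so corank 2. A Groebner basis of the Jacobian ideal J(g) in C{s,t} is {s^2/6 + t^5, s^3, s*t}; counting standard monomials gives mu = 7. Corank 2; j^3 = s^2*t has shape L^2 M (L != M), so D-series; mu = 7 gives D_7. f is E_7 but g is D_7, hence not right-equivalent.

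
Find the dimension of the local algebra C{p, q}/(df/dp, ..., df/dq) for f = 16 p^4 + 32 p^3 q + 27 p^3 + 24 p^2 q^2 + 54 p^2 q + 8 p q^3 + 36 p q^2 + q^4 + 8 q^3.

6

The Hessian of f at 0 is [[0, 0], [0, 0]] with rank 0, so corank 2. A Groebner basis of the Jacobian ideal J(f) in C{p,q} is {q^4, p*q^2 + 11*q^3/18, p^2 + 4*p*q/3 + 4*q^2/9}; counting standard monomials gives mu = 6. Corank 2; j^3 = (3*p + 2*q)^3 is a perfect cube, so E-series; the 4-jet and mu = 6 give E_6.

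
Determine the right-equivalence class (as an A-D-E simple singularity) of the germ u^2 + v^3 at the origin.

The Hessian of f at 0 is [[2, 0], [0, 0]] with rank 1, so corank 1. A Groebner basis of the Jacobian ideal J(f) in C{u,v} is {v^2, u}; counting standard monomials gives mu = 2. Corank 1: A-series; mu = 2 gives A_2.

A2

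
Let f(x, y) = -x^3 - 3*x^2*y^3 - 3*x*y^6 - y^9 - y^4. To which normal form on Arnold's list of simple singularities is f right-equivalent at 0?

The Hessian of f at 0 has rank 0. Corank 2; j^3 = -x^3 is a perfect cube, so E-series; the 4-jet and mu = 6 give E_6.

E_6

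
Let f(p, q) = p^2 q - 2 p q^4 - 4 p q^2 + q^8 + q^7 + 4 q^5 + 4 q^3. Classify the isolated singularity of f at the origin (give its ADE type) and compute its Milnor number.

The Hessian of f at 0 has rank 0. Corank 2; j^3 = q*(p - 2*q)^2 has shape L^2 M (L != M), so D-series; mu = 9 gives D_9.

Type D_{9}, Milnor number mu = 9.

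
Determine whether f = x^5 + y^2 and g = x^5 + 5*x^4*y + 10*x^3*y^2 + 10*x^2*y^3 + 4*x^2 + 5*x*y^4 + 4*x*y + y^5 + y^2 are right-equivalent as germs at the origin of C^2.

Yes.

The Hessian of f at 0 has rank 1. Corank 1: A-series; mu = 4 gives A_4. The Hessian of g at 0 has rank 1. Corank 1: A-series; mu = 4 gives A_4. Both have type A_4, hence right-equivalent.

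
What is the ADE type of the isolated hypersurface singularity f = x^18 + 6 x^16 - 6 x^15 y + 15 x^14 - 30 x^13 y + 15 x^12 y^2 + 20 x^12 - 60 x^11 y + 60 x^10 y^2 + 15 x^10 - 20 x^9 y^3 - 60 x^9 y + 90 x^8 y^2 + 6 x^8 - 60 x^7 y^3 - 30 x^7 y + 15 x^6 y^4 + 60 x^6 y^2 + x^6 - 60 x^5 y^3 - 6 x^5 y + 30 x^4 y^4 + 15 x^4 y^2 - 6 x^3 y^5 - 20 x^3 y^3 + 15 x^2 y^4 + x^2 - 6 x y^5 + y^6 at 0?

A5

The Hessian of f at 0 has rank 1. Corank 1: A-series; mu = 5 gives A_5.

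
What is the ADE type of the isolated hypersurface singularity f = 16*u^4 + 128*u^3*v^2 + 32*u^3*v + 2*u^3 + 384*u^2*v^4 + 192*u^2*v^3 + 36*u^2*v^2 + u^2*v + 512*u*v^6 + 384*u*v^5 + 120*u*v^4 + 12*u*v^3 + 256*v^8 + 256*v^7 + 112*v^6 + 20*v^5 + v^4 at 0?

D_5

The Hessian of f at 0 has rank 0. Corank 2; j^3 = u^2*(2*u + v) has shape L^2 M (L != M), so D-series; mu = 5 gives D_5.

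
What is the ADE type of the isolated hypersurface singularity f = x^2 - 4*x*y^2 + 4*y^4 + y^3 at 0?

A_2

The Hessian of f at 0 has rank 1. Corank 1: A-series; mu = 2 gives A_2.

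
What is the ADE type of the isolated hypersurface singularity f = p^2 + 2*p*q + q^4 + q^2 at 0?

A_3

The Hessian of f at 0 has rank 1. Corank 1: A-series; mu = 3 gives A_3.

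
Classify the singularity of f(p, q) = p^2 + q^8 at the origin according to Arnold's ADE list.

A_7

The Hessian of f at 0 has rank 1. Corank 1: A-series; mu = 7 gives A_7.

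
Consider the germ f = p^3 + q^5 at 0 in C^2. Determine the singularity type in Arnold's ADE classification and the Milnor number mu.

The Hessian of f at 0 is [[0, 0], [0, 0]] with rank 0, so corank 2. A Groebner basis of the Jacobian ideal J(f) in C{p,q} is {q^4, p^2}; counting standard monomials gives mu = 8. Corank 2; j^3 = p^3 is a perfect cube, so E-series; the 5-jet and mu = 8 give E_8.

Type E_8, Milnor number mu = 8.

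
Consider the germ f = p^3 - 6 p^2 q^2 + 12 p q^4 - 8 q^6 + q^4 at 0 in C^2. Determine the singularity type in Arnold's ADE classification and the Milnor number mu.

The Hessian of f at 0 is [[0, 0], [0, 0]] with rank 0, so corank 2. A Groebner basis of the Jacobian ideal J(f) in C{p,q} is {p^3, p^2*q, -p^2/4 + p*q^2, q^3}; counting standard monomials gives mu = 6. Corank 2; j^3 = p^3 is a perfect cube, so E-series; the 4-jet and mu = 6 give E_6.

Type E_{6}, Milnor number mu = 6.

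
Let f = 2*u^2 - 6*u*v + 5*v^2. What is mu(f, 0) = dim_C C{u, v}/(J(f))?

The Hessian of f at 0 has rank 2. Corank 0: nondegenerate Morse point, so A_1.

1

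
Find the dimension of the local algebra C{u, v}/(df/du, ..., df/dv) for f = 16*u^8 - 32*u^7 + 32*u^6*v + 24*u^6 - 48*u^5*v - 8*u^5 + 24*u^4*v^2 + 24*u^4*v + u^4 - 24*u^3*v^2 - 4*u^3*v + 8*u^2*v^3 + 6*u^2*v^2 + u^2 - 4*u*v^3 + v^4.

The Hessian of f at 0 is [[2, 0], [0, 0]] with rank 1, so corank 1. A Groebner basis of the Jacobian ideal J(f) in C{u,v} is {v^3, u}; counting standard monomials gives mu = 3. Corank 1: A-series; mu = 3 gives A_3.

3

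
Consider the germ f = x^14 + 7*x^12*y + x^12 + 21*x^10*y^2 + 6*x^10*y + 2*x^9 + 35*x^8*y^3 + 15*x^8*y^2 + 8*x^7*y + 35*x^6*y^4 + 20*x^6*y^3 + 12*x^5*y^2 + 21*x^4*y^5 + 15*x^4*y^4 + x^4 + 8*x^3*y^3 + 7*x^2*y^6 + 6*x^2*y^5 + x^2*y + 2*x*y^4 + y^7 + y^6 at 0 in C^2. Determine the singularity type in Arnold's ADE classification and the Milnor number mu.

Type D7, Milnor number mu = 7.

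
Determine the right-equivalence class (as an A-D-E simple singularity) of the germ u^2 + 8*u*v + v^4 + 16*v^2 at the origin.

A_3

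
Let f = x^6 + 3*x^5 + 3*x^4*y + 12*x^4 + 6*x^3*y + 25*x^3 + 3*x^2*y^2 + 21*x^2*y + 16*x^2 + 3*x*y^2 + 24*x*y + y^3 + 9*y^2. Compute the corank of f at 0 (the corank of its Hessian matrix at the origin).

The Hessian at 0 is [[32, 24], [24, 18]] of rank 1; hence corank 1.

1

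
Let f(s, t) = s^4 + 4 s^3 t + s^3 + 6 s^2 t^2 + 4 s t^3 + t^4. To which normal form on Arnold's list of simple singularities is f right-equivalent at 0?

The Hessian of f at 0 is [[0, 0], [0, 0]] with rank 0, so corank 2. A Groebner basis of the Jacobian ideal J(f) in C{s,t} is {t^4, s*t^2 + t^3/3, s^2}; counting standard monomials gives mu = 6. Corank 2; j^3 = s^3 is a perfect cube, so E-series; the 4-jet and mu = 6 give E_6.

E_6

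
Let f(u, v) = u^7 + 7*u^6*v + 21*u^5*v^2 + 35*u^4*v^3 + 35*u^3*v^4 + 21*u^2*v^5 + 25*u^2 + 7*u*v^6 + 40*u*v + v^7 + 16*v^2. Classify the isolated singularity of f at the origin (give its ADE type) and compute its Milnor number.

Type A_6, Milnor number mu = 6.

The Hessian of f at 0 is [[50, 40], [40, 32]] with rank 1, so corank 1. A Groebner basis of the Jacobian ideal J(f) in C{u,v} is {v^6, u + 4*v/5}; counting standard monomials gives mu = 6. Corank 1: A-series; mu = 6 gives A_6.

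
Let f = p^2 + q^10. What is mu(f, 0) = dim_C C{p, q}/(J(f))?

9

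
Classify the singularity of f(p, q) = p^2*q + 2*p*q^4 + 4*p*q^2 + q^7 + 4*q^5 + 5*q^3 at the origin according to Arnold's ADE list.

D_4

The Hessian of f at 0 has rank 0. Corank 2; j^3 = q*(p^2 + 4*p*q + 5*q^2) splits into three distinct lines over C (the quadratic factor has nonzero discriminant), so D_4.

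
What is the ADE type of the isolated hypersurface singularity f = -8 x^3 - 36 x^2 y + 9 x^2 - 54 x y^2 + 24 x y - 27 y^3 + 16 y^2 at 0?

The Hessian of f at 0 has rank 1. Corank 1: A-series; mu = 2 gives A_2.

A_{2}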